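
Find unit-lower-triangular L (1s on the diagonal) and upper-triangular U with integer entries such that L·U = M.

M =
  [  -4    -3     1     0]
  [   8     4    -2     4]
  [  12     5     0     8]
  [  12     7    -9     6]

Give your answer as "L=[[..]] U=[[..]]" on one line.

  R1 -= -2·R0 → [0,-2,0,4]
  R2 -= -3·R0 → [0,-4,3,8]
  R3 -= -3·R0 → [0,-2,-6,6]
  R2 -= 2·R1 → [0,0,3,0]
  R3 -= 1·R1 → [0,0,-6,2]
  R3 -= -2·R2 → [0,0,0,2]

L=[[1,0,0,0],[-2,1,0,0],[-3,2,1,0],[-3,1,-2,1]] U=[[-4,-3,1,0],[0,-2,0,4],[0,0,3,0],[0,0,0,2]]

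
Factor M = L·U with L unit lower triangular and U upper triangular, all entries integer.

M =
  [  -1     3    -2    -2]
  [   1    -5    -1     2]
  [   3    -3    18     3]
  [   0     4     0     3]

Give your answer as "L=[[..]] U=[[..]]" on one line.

L=[[1,0,0,0],[-1,1,0,0],[-3,-3,1,0],[0,-2,-2,1]] U=[[-1,3,-2,-2],[0,-2,-3,0],[0,0,3,-3],[0,0,0,-3]]

  r1 -= -1·r0 → [0,-2,-3,0]
  r2 -= -3·r0 → [0,6,12,-3]
  r3 -= 0·r0 → [0,4,0,3]
  r2 -= -3·r1 → [0,0,3,-3]
  r3 -= -2·r1 → [0,0,-6,3]
  r3 -= -2·r2 → [0,0,0,-3]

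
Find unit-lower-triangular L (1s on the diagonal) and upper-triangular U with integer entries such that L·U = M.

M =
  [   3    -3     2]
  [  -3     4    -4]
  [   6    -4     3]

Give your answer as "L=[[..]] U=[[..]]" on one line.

L=[[1,0,0],[-1,1,0],[2,2,1]] U=[[3,-3,2],[0,1,-2],[0,0,3]]

  row1 -= -1·row0 → [0,1,-2]
  row2 -= 2·row0 → [0,2,-1]
  row2 -= 2·row1 → [0,0,3]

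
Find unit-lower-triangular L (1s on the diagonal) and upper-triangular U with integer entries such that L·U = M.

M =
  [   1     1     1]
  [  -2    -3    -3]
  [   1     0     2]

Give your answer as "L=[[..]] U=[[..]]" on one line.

  r1 -= -2·r0 → [0,-1,-1]
  r2 -= 1·r0 → [0,-1,1]
  r2 -= 1·r1 → [0,0,2]

L=[[1,0,0],[-2,1,0],[1,1,1]] U=[[1,1,1],[0,-1,-1],[0,0,2]]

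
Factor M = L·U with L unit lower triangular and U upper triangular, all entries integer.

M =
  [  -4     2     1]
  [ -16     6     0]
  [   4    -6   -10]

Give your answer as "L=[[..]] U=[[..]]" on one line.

  row1 -= 4·row0 → [0,-2,-4]
  row2 -= -1·row0 → [0,-4,-9]
  row2 -= 2·row1 → [0,0,-1]

L=[[1,0,0],[4,1,0],[-1,2,1]] U=[[-4,2,1],[0,-2,-4],[0,0,-1]]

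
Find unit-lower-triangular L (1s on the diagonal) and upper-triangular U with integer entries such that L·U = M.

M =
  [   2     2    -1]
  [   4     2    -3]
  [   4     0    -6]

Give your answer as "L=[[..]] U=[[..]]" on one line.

L=[[1,0,0],[2,1,0],[2,2,1]] U=[[2,2,-1],[0,-2,-1],[0,0,-2]]

  R1 -= 2·R0 → [0,-2,-1]
  R2 -= 2·R0 → [0,-4,-4]
  R2 -= 2·R1 → [0,0,-2]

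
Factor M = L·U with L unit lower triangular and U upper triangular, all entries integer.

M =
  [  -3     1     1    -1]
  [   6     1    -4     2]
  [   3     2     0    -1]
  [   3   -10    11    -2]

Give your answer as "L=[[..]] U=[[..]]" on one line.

  r1 -= -2·r0 → [0,3,-2,0]
  r2 -= -1·r0 → [0,3,1,-2]
  r3 -= -1·r0 → [0,-9,12,-3]
  r2 -= 1·r1 → [0,0,3,-2]
  r3 -= -3·r1 → [0,0,6,-3]
  r3 -= 2·r2 → [0,0,0,1]

L=[[1,0,0,0],[-2,1,0,0],[-1,1,1,0],[-1,-3,2,1]] U=[[-3,1,1,-1],[0,3,-2,0],[0,0,3,-2],[0,0,0,1]]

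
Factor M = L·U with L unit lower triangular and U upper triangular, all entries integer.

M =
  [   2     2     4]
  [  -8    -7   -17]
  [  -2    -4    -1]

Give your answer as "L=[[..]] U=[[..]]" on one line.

  row1 -= -4·row0 → [0,1,-1]
  row2 -= -1·row0 → [0,-2,3]
  row2 -= -2·row1 → [0,0,1]

L=[[1,0,0],[-4,1,0],[-1,-2,1]] U=[[2,2,4],[0,1,-1],[0,0,1]]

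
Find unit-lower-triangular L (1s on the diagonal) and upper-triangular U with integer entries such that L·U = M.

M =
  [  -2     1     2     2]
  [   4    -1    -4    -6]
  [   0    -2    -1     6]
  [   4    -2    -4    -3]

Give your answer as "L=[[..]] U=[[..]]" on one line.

L=[[1,0,0,0],[-2,1,0,0],[0,-2,1,0],[-2,0,0,1]] U=[[-2,1,2,2],[0,1,0,-2],[0,0,-1,2],[0,0,0,1]]

  row1 -= -2·row0 → [0,1,0,-2]
  row2 -= 0·row0 → [0,-2,-1,6]
  row3 -= -2·row0 → [0,0,0,1]
  row2 -= -2·row1 → [0,0,-1,2]
  row3 -= 0·row1 → [0,0,0,1]
  row3 -= 0·row2 → [0,0,0,1]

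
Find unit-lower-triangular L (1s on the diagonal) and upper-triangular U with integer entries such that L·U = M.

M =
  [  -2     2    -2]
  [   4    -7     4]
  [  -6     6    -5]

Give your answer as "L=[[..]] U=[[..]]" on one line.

  r1 -= -2·r0 → [0,-3,0]
  r2 -= 3·r0 → [0,0,1]
  r2 -= 0·r1 → [0,0,1]

L=[[1,0,0],[-2,1,0],[3,0,1]] U=[[-2,2,-2],[0,-3,0],[0,0,1]]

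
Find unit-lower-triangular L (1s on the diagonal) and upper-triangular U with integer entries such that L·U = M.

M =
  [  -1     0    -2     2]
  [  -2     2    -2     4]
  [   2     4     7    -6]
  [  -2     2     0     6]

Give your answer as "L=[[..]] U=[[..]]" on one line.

L=[[1,0,0,0],[2,1,0,0],[-2,2,1,0],[2,1,-2,1]] U=[[-1,0,-2,2],[0,2,2,0],[0,0,-1,-2],[0,0,0,-2]]

  row1 -= 2·row0 → [0,2,2,0]
  row2 -= -2·row0 → [0,4,3,-2]
  row3 -= 2·row0 → [0,2,4,2]
  row2 -= 2·row1 → [0,0,-1,-2]
  row3 -= 1·row1 → [0,0,2,2]
  row3 -= -2·row2 → [0,0,0,-2]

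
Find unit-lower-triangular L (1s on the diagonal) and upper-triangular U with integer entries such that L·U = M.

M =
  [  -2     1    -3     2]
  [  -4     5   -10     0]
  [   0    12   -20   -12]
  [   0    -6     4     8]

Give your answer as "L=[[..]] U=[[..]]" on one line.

L=[[1,0,0,0],[2,1,0,0],[0,4,1,0],[0,-2,1,1]] U=[[-2,1,-3,2],[0,3,-4,-4],[0,0,-4,4],[0,0,0,-4]]

  row1 -= 2·row0 → [0,3,-4,-4]
  row2 -= 0·row0 → [0,12,-20,-12]
  row3 -= 0·row0 → [0,-6,4,8]
  row2 -= 4·row1 → [0,0,-4,4]
  row3 -= -2·row1 → [0,0,-4,0]
  row3 -= 1·row2 → [0,0,0,-4]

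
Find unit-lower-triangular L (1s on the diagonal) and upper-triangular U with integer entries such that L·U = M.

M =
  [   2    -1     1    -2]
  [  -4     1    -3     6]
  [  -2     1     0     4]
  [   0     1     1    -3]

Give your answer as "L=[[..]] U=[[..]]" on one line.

  row1 -= -2·row0 → [0,-1,-1,2]
  row2 -= -1·row0 → [0,0,1,2]
  row3 -= 0·row0 → [0,1,1,-3]
  row2 -= 0·row1 → [0,0,1,2]
  row3 -= -1·row1 → [0,0,0,-1]
  row3 -= 0·row2 → [0,0,0,-1]

L=[[1,0,0,0],[-2,1,0,0],[-1,0,1,0],[0,-1,0,1]] U=[[2,-1,1,-2],[0,-1,-1,2],[0,0,1,2],[0,0,0,-1]]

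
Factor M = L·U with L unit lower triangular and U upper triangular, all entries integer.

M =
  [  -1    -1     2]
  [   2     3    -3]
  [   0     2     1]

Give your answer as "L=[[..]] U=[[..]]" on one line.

L=[[1,0,0],[-2,1,0],[0,2,1]] U=[[-1,-1,2],[0,1,1],[0,0,-1]]

  R1 -= -2·R0 → [0,1,1]
  R2 -= 0·R0 → [0,2,1]
  R2 -= 2·R1 → [0,0,-1]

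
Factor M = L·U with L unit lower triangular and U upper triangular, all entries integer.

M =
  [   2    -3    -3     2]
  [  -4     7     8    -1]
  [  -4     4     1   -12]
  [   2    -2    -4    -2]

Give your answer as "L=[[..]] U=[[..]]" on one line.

  row1 -= -2·row0 → [0,1,2,3]
  row2 -= -2·row0 → [0,-2,-5,-8]
  row3 -= 1·row0 → [0,1,-1,-4]
  row2 -= -2·row1 → [0,0,-1,-2]
  row3 -= 1·row1 → [0,0,-3,-7]
  row3 -= 3·row2 → [0,0,0,-1]

L=[[1,0,0,0],[-2,1,0,0],[-2,-2,1,0],[1,1,3,1]] U=[[2,-3,-3,2],[0,1,2,3],[0,0,-1,-2],[0,0,0,-1]]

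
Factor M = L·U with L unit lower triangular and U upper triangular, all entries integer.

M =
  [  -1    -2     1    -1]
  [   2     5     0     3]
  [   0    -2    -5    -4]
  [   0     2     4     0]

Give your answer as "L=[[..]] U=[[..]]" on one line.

  R1 -= -2·R0 → [0,1,2,1]
  R2 -= 0·R0 → [0,-2,-5,-4]
  R3 -= 0·R0 → [0,2,4,0]
  R2 -= -2·R1 → [0,0,-1,-2]
  R3 -= 2·R1 → [0,0,0,-2]
  R3 -= 0·R2 → [0,0,0,-2]

L=[[1,0,0,0],[-2,1,0,0],[0,-2,1,0],[0,2,0,1]] U=[[-1,-2,1,-1],[0,1,2,1],[0,0,-1,-2],[0,0,0,-2]]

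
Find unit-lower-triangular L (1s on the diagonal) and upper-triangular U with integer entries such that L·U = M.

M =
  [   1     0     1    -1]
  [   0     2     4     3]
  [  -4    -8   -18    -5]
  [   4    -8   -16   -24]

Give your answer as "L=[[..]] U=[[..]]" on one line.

  row1 -= 0·row0 → [0,2,4,3]
  row2 -= -4·row0 → [0,-8,-14,-9]
  row3 -= 4·row0 → [0,-8,-20,-20]
  row2 -= -4·row1 → [0,0,2,3]
  row3 -= -4·row1 → [0,0,-4,-8]
  row3 -= -2·row2 → [0,0,0,-2]

L=[[1,0,0,0],[0,1,0,0],[-4,-4,1,0],[4,-4,-2,1]] U=[[1,0,1,-1],[0,2,4,3],[0,0,2,3],[0,0,0,-2]]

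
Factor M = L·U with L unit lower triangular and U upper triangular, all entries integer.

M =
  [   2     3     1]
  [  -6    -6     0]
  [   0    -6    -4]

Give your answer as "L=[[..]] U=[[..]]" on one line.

L=[[1,0,0],[-3,1,0],[0,-2,1]] U=[[2,3,1],[0,3,3],[0,0,2]]

  R1 -= -3·R0 → [0,3,3]
  R2 -= 0·R0 → [0,-6,-4]
  R2 -= -2·R1 → [0,0,2]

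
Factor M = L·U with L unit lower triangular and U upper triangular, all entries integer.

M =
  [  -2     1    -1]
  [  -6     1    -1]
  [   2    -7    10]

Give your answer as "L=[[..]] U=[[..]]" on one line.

L=[[1,0,0],[3,1,0],[-1,3,1]] U=[[-2,1,-1],[0,-2,2],[0,0,3]]

  R1 -= 3·R0 → [0,-2,2]
  R2 -= -1·R0 → [0,-6,9]
  R2 -= 3·R1 → [0,0,3]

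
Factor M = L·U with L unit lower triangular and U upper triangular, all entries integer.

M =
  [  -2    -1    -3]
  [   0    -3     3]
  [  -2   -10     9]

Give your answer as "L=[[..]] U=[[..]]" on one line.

L=[[1,0,0],[0,1,0],[1,3,1]] U=[[-2,-1,-3],[0,-3,3],[0,0,3]]

  row1 -= 0·row0 → [0,-3,3]
  row2 -= 1·row0 → [0,-9,12]
  row2 -= 3·row1 → [0,0,3]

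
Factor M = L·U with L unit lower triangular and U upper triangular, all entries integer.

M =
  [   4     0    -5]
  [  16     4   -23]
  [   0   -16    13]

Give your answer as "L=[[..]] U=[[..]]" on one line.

  row1 -= 4·row0 → [0,4,-3]
  row2 -= 0·row0 → [0,-16,13]
  row2 -= -4·row1 → [0,0,1]

L=[[1,0,0],[4,1,0],[0,-4,1]] U=[[4,0,-5],[0,4,-3],[0,0,1]]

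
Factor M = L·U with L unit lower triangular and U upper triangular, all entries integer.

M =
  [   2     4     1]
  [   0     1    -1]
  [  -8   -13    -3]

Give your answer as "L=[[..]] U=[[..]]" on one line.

L=[[1,0,0],[0,1,0],[-4,3,1]] U=[[2,4,1],[0,1,-1],[0,0,4]]

  r1 -= 0·r0 → [0,1,-1]
  r2 -= -4·r0 → [0,3,1]
  r2 -= 3·r1 → [0,0,4]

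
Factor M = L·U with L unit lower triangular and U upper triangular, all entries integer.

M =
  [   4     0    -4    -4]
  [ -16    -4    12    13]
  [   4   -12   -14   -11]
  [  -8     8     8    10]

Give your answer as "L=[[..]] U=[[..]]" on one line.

L=[[1,0,0,0],[-4,1,0,0],[1,3,1,0],[-2,-2,-4,1]] U=[[4,0,-4,-4],[0,-4,-4,-3],[0,0,2,2],[0,0,0,4]]

  row1 -= -4·row0 → [0,-4,-4,-3]
  row2 -= 1·row0 → [0,-12,-10,-7]
  row3 -= -2·row0 → [0,8,0,2]
  row2 -= 3·row1 → [0,0,2,2]
  row3 -= -2·row1 → [0,0,-8,-4]
  row3 -= -4·row2 → [0,0,0,4]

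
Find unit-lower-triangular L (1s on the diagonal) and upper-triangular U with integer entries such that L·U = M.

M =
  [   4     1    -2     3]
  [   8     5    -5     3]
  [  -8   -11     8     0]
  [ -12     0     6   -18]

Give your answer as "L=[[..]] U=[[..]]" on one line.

  row1 -= 2·row0 → [0,3,-1,-3]
  row2 -= -2·row0 → [0,-9,4,6]
  row3 -= -3·row0 → [0,3,0,-9]
  row2 -= -3·row1 → [0,0,1,-3]
  row3 -= 1·row1 → [0,0,1,-6]
  row3 -= 1·row2 → [0,0,0,-3]

L=[[1,0,0,0],[2,1,0,0],[-2,-3,1,0],[-3,1,1,1]] U=[[4,1,-2,3],[0,3,-1,-3],[0,0,1,-3],[0,0,0,-3]]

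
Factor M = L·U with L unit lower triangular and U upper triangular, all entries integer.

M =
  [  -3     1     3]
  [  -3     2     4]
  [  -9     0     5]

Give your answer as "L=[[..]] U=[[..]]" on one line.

  r1 -= 1·r0 → [0,1,1]
  r2 -= 3·r0 → [0,-3,-4]
  r2 -= -3·r1 → [0,0,-1]

L=[[1,0,0],[1,1,0],[3,-3,1]] U=[[-3,1,3],[0,1,1],[0,0,-1]]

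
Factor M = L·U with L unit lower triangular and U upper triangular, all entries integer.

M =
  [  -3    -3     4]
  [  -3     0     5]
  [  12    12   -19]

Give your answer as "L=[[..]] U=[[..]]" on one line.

  row1 -= 1·row0 → [0,3,1]
  row2 -= -4·row0 → [0,0,-3]
  row2 -= 0·row1 → [0,0,-3]

L=[[1,0,0],[1,1,0],[-4,0,1]] U=[[-3,-3,4],[0,3,1],[0,0,-3]]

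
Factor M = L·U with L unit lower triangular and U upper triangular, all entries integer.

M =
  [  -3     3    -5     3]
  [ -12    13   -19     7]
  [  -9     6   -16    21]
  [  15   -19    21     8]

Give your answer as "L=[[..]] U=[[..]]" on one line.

L=[[1,0,0,0],[4,1,0,0],[3,-3,1,0],[-5,-4,0,1]] U=[[-3,3,-5,3],[0,1,1,-5],[0,0,2,-3],[0,0,0,3]]

  R1 -= 4·R0 → [0,1,1,-5]
  R2 -= 3·R0 → [0,-3,-1,12]
  R3 -= -5·R0 → [0,-4,-4,23]
  R2 -= -3·R1 → [0,0,2,-3]
  R3 -= -4·R1 → [0,0,0,3]
  R3 -= 0·R2 → [0,0,0,3]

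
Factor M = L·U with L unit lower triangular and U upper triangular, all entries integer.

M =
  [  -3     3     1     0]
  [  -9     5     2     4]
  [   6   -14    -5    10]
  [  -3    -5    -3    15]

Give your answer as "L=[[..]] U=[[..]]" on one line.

L=[[1,0,0,0],[3,1,0,0],[-2,2,1,0],[1,2,2,1]] U=[[-3,3,1,0],[0,-4,-1,4],[0,0,-1,2],[0,0,0,3]]

  row1 -= 3·row0 → [0,-4,-1,4]
  row2 -= -2·row0 → [0,-8,-3,10]
  row3 -= 1·row0 → [0,-8,-4,15]
  row2 -= 2·row1 → [0,0,-1,2]
  row3 -= 2·row1 → [0,0,-2,7]
  row3 -= 2·row2 → [0,0,0,3]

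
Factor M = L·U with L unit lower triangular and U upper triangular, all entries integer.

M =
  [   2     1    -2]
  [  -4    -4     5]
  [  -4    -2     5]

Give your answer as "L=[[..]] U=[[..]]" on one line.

  row1 -= -2·row0 → [0,-2,1]
  row2 -= -2·row0 → [0,0,1]
  row2 -= 0·row1 → [0,0,1]

L=[[1,0,0],[-2,1,0],[-2,0,1]] U=[[2,1,-2],[0,-2,1],[0,0,1]]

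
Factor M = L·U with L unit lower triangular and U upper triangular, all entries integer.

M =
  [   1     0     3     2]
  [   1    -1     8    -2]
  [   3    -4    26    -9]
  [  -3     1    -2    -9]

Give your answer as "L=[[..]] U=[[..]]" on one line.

  R1 -= 1·R0 → [0,-1,5,-4]
  R2 -= 3·R0 → [0,-4,17,-15]
  R3 -= -3·R0 → [0,1,7,-3]
  R2 -= 4·R1 → [0,0,-3,1]
  R3 -= -1·R1 → [0,0,12,-7]
  R3 -= -4·R2 → [0,0,0,-3]

L=[[1,0,0,0],[1,1,0,0],[3,4,1,0],[-3,-1,-4,1]] U=[[1,0,3,2],[0,-1,5,-4],[0,0,-3,1],[0,0,0,-3]]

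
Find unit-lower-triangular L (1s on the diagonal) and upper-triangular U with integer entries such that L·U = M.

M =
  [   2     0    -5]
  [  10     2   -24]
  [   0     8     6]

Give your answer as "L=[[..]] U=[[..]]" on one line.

  r1 -= 5·r0 → [0,2,1]
  r2 -= 0·r0 → [0,8,6]
  r2 -= 4·r1 → [0,0,2]

L=[[1,0,0],[5,1,0],[0,4,1]] U=[[2,0,-5],[0,2,1],[0,0,2]]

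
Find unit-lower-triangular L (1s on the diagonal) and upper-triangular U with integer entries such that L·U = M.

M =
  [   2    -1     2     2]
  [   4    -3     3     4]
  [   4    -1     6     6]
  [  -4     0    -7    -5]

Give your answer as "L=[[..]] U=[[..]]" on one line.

  row1 -= 2·row0 → [0,-1,-1,0]
  row2 -= 2·row0 → [0,1,2,2]
  row3 -= -2·row0 → [0,-2,-3,-1]
  row2 -= -1·row1 → [0,0,1,2]
  row3 -= 2·row1 → [0,0,-1,-1]
  row3 -= -1·row2 → [0,0,0,1]

L=[[1,0,0,0],[2,1,0,0],[2,-1,1,0],[-2,2,-1,1]] U=[[2,-1,2,2],[0,-1,-1,0],[0,0,1,2],[0,0,0,1]]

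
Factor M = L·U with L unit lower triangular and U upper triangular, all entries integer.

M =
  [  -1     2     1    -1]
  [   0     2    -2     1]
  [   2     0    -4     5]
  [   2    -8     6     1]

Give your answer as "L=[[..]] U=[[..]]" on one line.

L=[[1,0,0,0],[0,1,0,0],[-2,2,1,0],[-2,-2,2,1]] U=[[-1,2,1,-1],[0,2,-2,1],[0,0,2,1],[0,0,0,-1]]

  row1 -= 0·row0 → [0,2,-2,1]
  row2 -= -2·row0 → [0,4,-2,3]
  row3 -= -2·row0 → [0,-4,8,-1]
  row2 -= 2·row1 → [0,0,2,1]
  row3 -= -2·row1 → [0,0,4,1]
  row3 -= 2·row2 → [0,0,0,-1]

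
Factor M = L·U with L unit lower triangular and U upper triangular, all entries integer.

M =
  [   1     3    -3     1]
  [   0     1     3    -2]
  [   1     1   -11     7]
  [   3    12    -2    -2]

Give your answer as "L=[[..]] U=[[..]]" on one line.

  row1 -= 0·row0 → [0,1,3,-2]
  row2 -= 1·row0 → [0,-2,-8,6]
  row3 -= 3·row0 → [0,3,7,-5]
  row2 -= -2·row1 → [0,0,-2,2]
  row3 -= 3·row1 → [0,0,-2,1]
  row3 -= 1·row2 → [0,0,0,-1]

L=[[1,0,0,0],[0,1,0,0],[1,-2,1,0],[3,3,1,1]] U=[[1,3,-3,1],[0,1,3,-2],[0,0,-2,2],[0,0,0,-1]]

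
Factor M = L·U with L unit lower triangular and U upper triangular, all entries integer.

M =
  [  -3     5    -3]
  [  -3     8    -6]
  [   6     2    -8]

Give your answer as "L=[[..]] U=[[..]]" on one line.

L=[[1,0,0],[1,1,0],[-2,4,1]] U=[[-3,5,-3],[0,3,-3],[0,0,-2]]

  row1 -= 1·row0 → [0,3,-3]
  row2 -= -2·row0 → [0,12,-14]
  row2 -= 4·row1 → [0,0,-2]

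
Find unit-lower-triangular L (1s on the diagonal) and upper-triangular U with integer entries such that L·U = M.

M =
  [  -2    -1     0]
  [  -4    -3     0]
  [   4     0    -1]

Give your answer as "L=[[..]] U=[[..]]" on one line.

L=[[1,0,0],[2,1,0],[-2,2,1]] U=[[-2,-1,0],[0,-1,0],[0,0,-1]]

  row1 -= 2·row0 → [0,-1,0]
  row2 -= -2·row0 → [0,-2,-1]
  row2 -= 2·row1 → [0,0,-1]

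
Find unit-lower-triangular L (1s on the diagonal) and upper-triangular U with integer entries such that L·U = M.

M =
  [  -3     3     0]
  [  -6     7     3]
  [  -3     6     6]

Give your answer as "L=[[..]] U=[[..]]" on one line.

L=[[1,0,0],[2,1,0],[1,3,1]] U=[[-3,3,0],[0,1,3],[0,0,-3]]

  R1 -= 2·R0 → [0,1,3]
  R2 -= 1·R0 → [0,3,6]
  R2 -= 3·R1 → [0,0,-3]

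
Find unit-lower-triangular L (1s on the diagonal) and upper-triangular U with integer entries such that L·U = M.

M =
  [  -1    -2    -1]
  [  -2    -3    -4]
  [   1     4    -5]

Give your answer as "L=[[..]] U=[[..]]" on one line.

L=[[1,0,0],[2,1,0],[-1,2,1]] U=[[-1,-2,-1],[0,1,-2],[0,0,-2]]

  row1 -= 2·row0 → [0,1,-2]
  row2 -= -1·row0 → [0,2,-6]
  row2 -= 2·row1 → [0,0,-2]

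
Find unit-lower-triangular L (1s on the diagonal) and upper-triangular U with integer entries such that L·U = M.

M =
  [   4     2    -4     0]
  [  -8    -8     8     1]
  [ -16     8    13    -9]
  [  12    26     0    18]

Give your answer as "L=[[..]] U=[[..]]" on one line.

  row1 -= -2·row0 → [0,-4,0,1]
  row2 -= -4·row0 → [0,16,-3,-9]
  row3 -= 3·row0 → [0,20,12,18]
  row2 -= -4·row1 → [0,0,-3,-5]
  row3 -= -5·row1 → [0,0,12,23]
  row3 -= -4·row2 → [0,0,0,3]

L=[[1,0,0,0],[-2,1,0,0],[-4,-4,1,0],[3,-5,-4,1]] U=[[4,2,-4,0],[0,-4,0,1],[0,0,-3,-5],[0,0,0,3]]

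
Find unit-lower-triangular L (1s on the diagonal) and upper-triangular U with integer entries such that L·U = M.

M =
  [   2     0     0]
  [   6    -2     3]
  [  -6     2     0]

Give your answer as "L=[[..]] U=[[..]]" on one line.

  r1 -= 3·r0 → [0,-2,3]
  r2 -= -3·r0 → [0,2,0]
  r2 -= -1·r1 → [0,0,3]

L=[[1,0,0],[3,1,0],[-3,-1,1]] U=[[2,0,0],[0,-2,3],[0,0,3]]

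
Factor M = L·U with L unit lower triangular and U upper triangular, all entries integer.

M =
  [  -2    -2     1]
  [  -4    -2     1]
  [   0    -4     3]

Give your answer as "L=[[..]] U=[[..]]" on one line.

L=[[1,0,0],[2,1,0],[0,-2,1]] U=[[-2,-2,1],[0,2,-1],[0,0,1]]

  r1 -= 2·r0 → [0,2,-1]
  r2 -= 0·r0 → [0,-4,3]
  r2 -= -2·r1 → [0,0,1]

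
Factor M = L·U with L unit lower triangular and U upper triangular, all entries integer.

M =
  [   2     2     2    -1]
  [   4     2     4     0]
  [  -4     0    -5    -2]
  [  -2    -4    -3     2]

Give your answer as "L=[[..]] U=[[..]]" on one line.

L=[[1,0,0,0],[2,1,0,0],[-2,-2,1,0],[-1,1,1,1]] U=[[2,2,2,-1],[0,-2,0,2],[0,0,-1,0],[0,0,0,-1]]

  R1 -= 2·R0 → [0,-2,0,2]
  R2 -= -2·R0 → [0,4,-1,-4]
  R3 -= -1·R0 → [0,-2,-1,1]
  R2 -= -2·R1 → [0,0,-1,0]
  R3 -= 1·R1 → [0,0,-1,-1]
  R3 -= 1·R2 → [0,0,0,-1]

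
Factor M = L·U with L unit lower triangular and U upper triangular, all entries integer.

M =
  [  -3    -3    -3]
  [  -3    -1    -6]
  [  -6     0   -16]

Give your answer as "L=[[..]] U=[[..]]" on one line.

  R1 -= 1·R0 → [0,2,-3]
  R2 -= 2·R0 → [0,6,-10]
  R2 -= 3·R1 → [0,0,-1]

L=[[1,0,0],[1,1,0],[2,3,1]] U=[[-3,-3,-3],[0,2,-3],[0,0,-1]]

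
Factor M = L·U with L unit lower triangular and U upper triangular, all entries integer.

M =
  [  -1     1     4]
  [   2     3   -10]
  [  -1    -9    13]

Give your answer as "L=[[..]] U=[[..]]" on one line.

  row1 -= -2·row0 → [0,5,-2]
  row2 -= 1·row0 → [0,-10,9]
  row2 -= -2·row1 → [0,0,5]

L=[[1,0,0],[-2,1,0],[1,-2,1]] U=[[-1,1,4],[0,5,-2],[0,0,5]]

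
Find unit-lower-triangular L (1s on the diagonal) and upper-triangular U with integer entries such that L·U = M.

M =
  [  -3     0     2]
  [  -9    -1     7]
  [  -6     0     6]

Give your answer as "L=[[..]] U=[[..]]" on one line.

  r1 -= 3·r0 → [0,-1,1]
  r2 -= 2·r0 → [0,0,2]
  r2 -= 0·r1 → [0,0,2]

L=[[1,0,0],[3,1,0],[2,0,1]] U=[[-3,0,2],[0,-1,1],[0,0,2]]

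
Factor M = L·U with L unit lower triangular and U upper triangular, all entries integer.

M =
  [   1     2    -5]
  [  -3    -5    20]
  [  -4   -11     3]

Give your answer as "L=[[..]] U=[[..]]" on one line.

  row1 -= -3·row0 → [0,1,5]
  row2 -= -4·row0 → [0,-3,-17]
  row2 -= -3·row1 → [0,0,-2]

L=[[1,0,0],[-3,1,0],[-4,-3,1]] U=[[1,2,-5],[0,1,5],[0,0,-2]]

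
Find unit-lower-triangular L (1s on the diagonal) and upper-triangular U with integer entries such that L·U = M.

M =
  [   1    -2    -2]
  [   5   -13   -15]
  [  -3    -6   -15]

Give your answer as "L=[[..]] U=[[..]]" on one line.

L=[[1,0,0],[5,1,0],[-3,4,1]] U=[[1,-2,-2],[0,-3,-5],[0,0,-1]]

  R1 -= 5·R0 → [0,-3,-5]
  R2 -= -3·R0 → [0,-12,-21]
  R2 -= 4·R1 → [0,0,-1]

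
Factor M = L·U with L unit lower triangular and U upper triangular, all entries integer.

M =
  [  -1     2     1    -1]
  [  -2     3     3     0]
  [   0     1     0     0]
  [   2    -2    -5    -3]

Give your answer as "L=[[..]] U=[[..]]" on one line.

  row1 -= 2·row0 → [0,-1,1,2]
  row2 -= 0·row0 → [0,1,0,0]
  row3 -= -2·row0 → [0,2,-3,-5]
  row2 -= -1·row1 → [0,0,1,2]
  row3 -= -2·row1 → [0,0,-1,-1]
  row3 -= -1·row2 → [0,0,0,1]

L=[[1,0,0,0],[2,1,0,0],[0,-1,1,0],[-2,-2,-1,1]] U=[[-1,2,1,-1],[0,-1,1,2],[0,0,1,2],[0,0,0,1]]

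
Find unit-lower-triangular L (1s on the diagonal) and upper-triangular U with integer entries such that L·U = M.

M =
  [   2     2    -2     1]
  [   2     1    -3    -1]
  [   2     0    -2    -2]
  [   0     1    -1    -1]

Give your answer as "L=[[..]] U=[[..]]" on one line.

L=[[1,0,0,0],[1,1,0,0],[1,2,1,0],[0,-1,-1,1]] U=[[2,2,-2,1],[0,-1,-1,-2],[0,0,2,1],[0,0,0,-2]]

  R1 -= 1·R0 → [0,-1,-1,-2]
  R2 -= 1·R0 → [0,-2,0,-3]
  R3 -= 0·R0 → [0,1,-1,-1]
  R2 -= 2·R1 → [0,0,2,1]
  R3 -= -1·R1 → [0,0,-2,-3]
  R3 -= -1·R2 → [0,0,0,-2]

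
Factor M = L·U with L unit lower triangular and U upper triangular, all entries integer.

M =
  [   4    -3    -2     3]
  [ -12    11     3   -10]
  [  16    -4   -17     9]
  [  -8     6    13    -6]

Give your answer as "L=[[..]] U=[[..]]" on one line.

L=[[1,0,0,0],[-3,1,0,0],[4,4,1,0],[-2,0,3,1]] U=[[4,-3,-2,3],[0,2,-3,-1],[0,0,3,1],[0,0,0,-3]]

  r1 -= -3·r0 → [0,2,-3,-1]
  r2 -= 4·r0 → [0,8,-9,-3]
  r3 -= -2·r0 → [0,0,9,0]
  r2 -= 4·r1 → [0,0,3,1]
  r3 -= 0·r1 → [0,0,9,0]
  r3 -= 3·r2 → [0,0,0,-3]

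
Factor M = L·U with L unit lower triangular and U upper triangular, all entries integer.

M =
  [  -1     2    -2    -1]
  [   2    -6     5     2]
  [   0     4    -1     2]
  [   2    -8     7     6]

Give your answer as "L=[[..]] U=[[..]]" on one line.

L=[[1,0,0,0],[-2,1,0,0],[0,-2,1,0],[-2,2,1,1]] U=[[-1,2,-2,-1],[0,-2,1,0],[0,0,1,2],[0,0,0,2]]

  r1 -= -2·r0 → [0,-2,1,0]
  r2 -= 0·r0 → [0,4,-1,2]
  r3 -= -2·r0 → [0,-4,3,4]
  r2 -= -2·r1 → [0,0,1,2]
  r3 -= 2·r1 → [0,0,1,4]
  r3 -= 1·r2 → [0,0,0,2]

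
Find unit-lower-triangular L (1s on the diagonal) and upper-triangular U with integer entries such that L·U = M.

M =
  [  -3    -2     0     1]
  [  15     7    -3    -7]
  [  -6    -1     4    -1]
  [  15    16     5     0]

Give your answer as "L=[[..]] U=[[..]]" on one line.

  R1 -= -5·R0 → [0,-3,-3,-2]
  R2 -= 2·R0 → [0,3,4,-3]
  R3 -= -5·R0 → [0,6,5,5]
  R2 -= -1·R1 → [0,0,1,-5]
  R3 -= -2·R1 → [0,0,-1,1]
  R3 -= -1·R2 → [0,0,0,-4]

L=[[1,0,0,0],[-5,1,0,0],[2,-1,1,0],[-5,-2,-1,1]] U=[[-3,-2,0,1],[0,-3,-3,-2],[0,0,1,-5],[0,0,0,-4]]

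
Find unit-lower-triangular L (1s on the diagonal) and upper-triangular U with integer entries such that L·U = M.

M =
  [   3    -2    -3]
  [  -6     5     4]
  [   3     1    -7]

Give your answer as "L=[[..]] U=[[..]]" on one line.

L=[[1,0,0],[-2,1,0],[1,3,1]] U=[[3,-2,-3],[0,1,-2],[0,0,2]]

  r1 -= -2·r0 → [0,1,-2]
  r2 -= 1·r0 → [0,3,-4]
  r2 -= 3·r1 → [0,0,2]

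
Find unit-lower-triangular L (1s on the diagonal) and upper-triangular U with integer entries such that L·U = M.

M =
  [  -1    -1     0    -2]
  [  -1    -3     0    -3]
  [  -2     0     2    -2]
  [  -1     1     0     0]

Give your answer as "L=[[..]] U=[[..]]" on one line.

L=[[1,0,0,0],[1,1,0,0],[2,-1,1,0],[1,-1,0,1]] U=[[-1,-1,0,-2],[0,-2,0,-1],[0,0,2,1],[0,0,0,1]]

  r1 -= 1·r0 → [0,-2,0,-1]
  r2 -= 2·r0 → [0,2,2,2]
  r3 -= 1·r0 → [0,2,0,2]
  r2 -= -1·r1 → [0,0,2,1]
  r3 -= -1·r1 → [0,0,0,1]
  r3 -= 0·r2 → [0,0,0,1]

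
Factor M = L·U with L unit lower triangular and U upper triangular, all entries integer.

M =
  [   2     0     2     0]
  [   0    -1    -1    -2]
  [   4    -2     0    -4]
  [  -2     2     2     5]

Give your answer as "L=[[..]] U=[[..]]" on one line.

L=[[1,0,0,0],[0,1,0,0],[2,2,1,0],[-1,-2,-1,1]] U=[[2,0,2,0],[0,-1,-1,-2],[0,0,-2,0],[0,0,0,1]]

  R1 -= 0·R0 → [0,-1,-1,-2]
  R2 -= 2·R0 → [0,-2,-4,-4]
  R3 -= -1·R0 → [0,2,4,5]
  R2 -= 2·R1 → [0,0,-2,0]
  R3 -= -2·R1 → [0,0,2,1]
  R3 -= -1·R2 → [0,0,0,1]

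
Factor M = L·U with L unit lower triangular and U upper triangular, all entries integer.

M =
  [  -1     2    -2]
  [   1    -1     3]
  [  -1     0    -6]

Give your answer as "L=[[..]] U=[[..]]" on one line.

  row1 -= -1·row0 → [0,1,1]
  row2 -= 1·row0 → [0,-2,-4]
  row2 -= -2·row1 → [0,0,-2]

L=[[1,0,0],[-1,1,0],[1,-2,1]] U=[[-1,2,-2],[0,1,1],[0,0,-2]]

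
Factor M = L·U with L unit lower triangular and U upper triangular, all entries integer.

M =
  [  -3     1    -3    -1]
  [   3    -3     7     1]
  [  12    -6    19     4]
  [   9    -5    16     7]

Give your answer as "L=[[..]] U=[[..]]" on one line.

L=[[1,0,0,0],[-1,1,0,0],[-4,1,1,0],[-3,1,1,1]] U=[[-3,1,-3,-1],[0,-2,4,0],[0,0,3,0],[0,0,0,4]]

  r1 -= -1·r0 → [0,-2,4,0]
  r2 -= -4·r0 → [0,-2,7,0]
  r3 -= -3·r0 → [0,-2,7,4]
  r2 -= 1·r1 → [0,0,3,0]
  r3 -= 1·r1 → [0,0,3,4]
  r3 -= 1·r2 → [0,0,0,4]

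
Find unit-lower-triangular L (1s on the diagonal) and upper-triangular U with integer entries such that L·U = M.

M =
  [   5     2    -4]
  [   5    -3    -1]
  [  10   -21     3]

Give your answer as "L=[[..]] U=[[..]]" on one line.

  r1 -= 1·r0 → [0,-5,3]
  r2 -= 2·r0 → [0,-25,11]
  r2 -= 5·r1 → [0,0,-4]

L=[[1,0,0],[1,1,0],[2,5,1]] U=[[5,2,-4],[0,-5,3],[0,0,-4]]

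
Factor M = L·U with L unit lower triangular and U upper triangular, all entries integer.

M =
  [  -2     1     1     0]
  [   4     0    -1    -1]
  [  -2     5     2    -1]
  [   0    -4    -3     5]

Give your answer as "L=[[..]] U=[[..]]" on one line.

  r1 -= -2·r0 → [0,2,1,-1]
  r2 -= 1·r0 → [0,4,1,-1]
  r3 -= 0·r0 → [0,-4,-3,5]
  r2 -= 2·r1 → [0,0,-1,1]
  r3 -= -2·r1 → [0,0,-1,3]
  r3 -= 1·r2 → [0,0,0,2]

L=[[1,0,0,0],[-2,1,0,0],[1,2,1,0],[0,-2,1,1]] U=[[-2,1,1,0],[0,2,1,-1],[0,0,-1,1],[0,0,0,2]]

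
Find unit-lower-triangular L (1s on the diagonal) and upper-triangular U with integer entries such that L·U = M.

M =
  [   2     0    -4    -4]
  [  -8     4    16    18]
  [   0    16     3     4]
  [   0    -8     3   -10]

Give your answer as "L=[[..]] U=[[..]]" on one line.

  r1 -= -4·r0 → [0,4,0,2]
  r2 -= 0·r0 → [0,16,3,4]
  r3 -= 0·r0 → [0,-8,3,-10]
  r2 -= 4·r1 → [0,0,3,-4]
  r3 -= -2·r1 → [0,0,3,-6]
  r3 -= 1·r2 → [0,0,0,-2]

L=[[1,0,0,0],[-4,1,0,0],[0,4,1,0],[0,-2,1,1]] U=[[2,0,-4,-4],[0,4,0,2],[0,0,3,-4],[0,0,0,-2]]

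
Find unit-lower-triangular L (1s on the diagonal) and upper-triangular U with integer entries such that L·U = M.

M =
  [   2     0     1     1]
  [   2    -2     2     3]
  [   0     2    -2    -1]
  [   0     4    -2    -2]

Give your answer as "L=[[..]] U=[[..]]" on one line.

L=[[1,0,0,0],[1,1,0,0],[0,-1,1,0],[0,-2,0,1]] U=[[2,0,1,1],[0,-2,1,2],[0,0,-1,1],[0,0,0,2]]

  row1 -= 1·row0 → [0,-2,1,2]
  row2 -= 0·row0 → [0,2,-2,-1]
  row3 -= 0·row0 → [0,4,-2,-2]
  row2 -= -1·row1 → [0,0,-1,1]
  row3 -= -2·row1 → [0,0,0,2]
  row3 -= 0·row2 → [0,0,0,2]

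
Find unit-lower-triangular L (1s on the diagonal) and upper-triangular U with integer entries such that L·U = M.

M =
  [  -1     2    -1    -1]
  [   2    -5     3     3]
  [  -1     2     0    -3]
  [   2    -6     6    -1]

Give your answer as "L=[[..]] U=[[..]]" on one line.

L=[[1,0,0,0],[-2,1,0,0],[1,0,1,0],[-2,2,2,1]] U=[[-1,2,-1,-1],[0,-1,1,1],[0,0,1,-2],[0,0,0,-1]]

  R1 -= -2·R0 → [0,-1,1,1]
  R2 -= 1·R0 → [0,0,1,-2]
  R3 -= -2·R0 → [0,-2,4,-3]
  R2 -= 0·R1 → [0,0,1,-2]
  R3 -= 2·R1 → [0,0,2,-5]
  R3 -= 2·R2 → [0,0,0,-1]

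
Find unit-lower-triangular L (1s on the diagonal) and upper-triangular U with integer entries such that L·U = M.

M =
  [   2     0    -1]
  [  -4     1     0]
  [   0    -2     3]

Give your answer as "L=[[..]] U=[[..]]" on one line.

L=[[1,0,0],[-2,1,0],[0,-2,1]] U=[[2,0,-1],[0,1,-2],[0,0,-1]]

  r1 -= -2·r0 → [0,1,-2]
  r2 -= 0·r0 → [0,-2,3]
  r2 -= -2·r1 → [0,0,-1]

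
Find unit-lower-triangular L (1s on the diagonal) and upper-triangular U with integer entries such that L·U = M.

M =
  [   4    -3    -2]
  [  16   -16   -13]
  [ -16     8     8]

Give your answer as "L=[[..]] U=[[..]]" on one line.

L=[[1,0,0],[4,1,0],[-4,1,1]] U=[[4,-3,-2],[0,-4,-5],[0,0,5]]

  r1 -= 4·r0 → [0,-4,-5]
  r2 -= -4·r0 → [0,-4,0]
  r2 -= 1·r1 → [0,0,5]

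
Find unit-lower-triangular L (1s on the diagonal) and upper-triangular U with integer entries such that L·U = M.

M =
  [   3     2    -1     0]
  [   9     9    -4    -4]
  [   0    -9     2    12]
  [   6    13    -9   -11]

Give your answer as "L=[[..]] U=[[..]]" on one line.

L=[[1,0,0,0],[3,1,0,0],[0,-3,1,0],[2,3,4,1]] U=[[3,2,-1,0],[0,3,-1,-4],[0,0,-1,0],[0,0,0,1]]

  row1 -= 3·row0 → [0,3,-1,-4]
  row2 -= 0·row0 → [0,-9,2,12]
  row3 -= 2·row0 → [0,9,-7,-11]
  row2 -= -3·row1 → [0,0,-1,0]
  row3 -= 3·row1 → [0,0,-4,1]
  row3 -= 4·row2 → [0,0,0,1]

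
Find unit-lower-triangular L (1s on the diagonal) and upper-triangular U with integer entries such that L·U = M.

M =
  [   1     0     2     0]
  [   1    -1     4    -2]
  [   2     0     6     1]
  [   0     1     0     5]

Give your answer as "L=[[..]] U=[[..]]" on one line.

L=[[1,0,0,0],[1,1,0,0],[2,0,1,0],[0,-1,1,1]] U=[[1,0,2,0],[0,-1,2,-2],[0,0,2,1],[0,0,0,2]]

  r1 -= 1·r0 → [0,-1,2,-2]
  r2 -= 2·r0 → [0,0,2,1]
  r3 -= 0·r0 → [0,1,0,5]
  r2 -= 0·r1 → [0,0,2,1]
  r3 -= -1·r1 → [0,0,2,3]
  r3 -= 1·r2 → [0,0,0,2]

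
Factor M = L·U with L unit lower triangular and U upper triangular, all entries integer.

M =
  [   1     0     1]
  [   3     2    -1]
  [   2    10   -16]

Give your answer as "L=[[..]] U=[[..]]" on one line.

L=[[1,0,0],[3,1,0],[2,5,1]] U=[[1,0,1],[0,2,-4],[0,0,2]]

  R1 -= 3·R0 → [0,2,-4]
  R2 -= 2·R0 → [0,10,-18]
  R2 -= 5·R1 → [0,0,2]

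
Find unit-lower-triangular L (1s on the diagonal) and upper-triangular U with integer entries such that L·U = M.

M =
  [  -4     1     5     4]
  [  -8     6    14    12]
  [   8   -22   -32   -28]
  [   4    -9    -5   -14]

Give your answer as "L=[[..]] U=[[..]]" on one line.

L=[[1,0,0,0],[2,1,0,0],[-2,-5,1,0],[-1,-2,-4,1]] U=[[-4,1,5,4],[0,4,4,4],[0,0,-2,0],[0,0,0,-2]]

  R1 -= 2·R0 → [0,4,4,4]
  R2 -= -2·R0 → [0,-20,-22,-20]
  R3 -= -1·R0 → [0,-8,0,-10]
  R2 -= -5·R1 → [0,0,-2,0]
  R3 -= -2·R1 → [0,0,8,-2]
  R3 -= -4·R2 → [0,0,0,-2]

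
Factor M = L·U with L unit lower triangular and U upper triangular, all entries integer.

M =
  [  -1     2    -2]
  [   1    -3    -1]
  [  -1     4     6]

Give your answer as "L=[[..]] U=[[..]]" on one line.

L=[[1,0,0],[-1,1,0],[1,-2,1]] U=[[-1,2,-2],[0,-1,-3],[0,0,2]]

  r1 -= -1·r0 → [0,-1,-3]
  r2 -= 1·r0 → [0,2,8]
  r2 -= -2·r1 → [0,0,2]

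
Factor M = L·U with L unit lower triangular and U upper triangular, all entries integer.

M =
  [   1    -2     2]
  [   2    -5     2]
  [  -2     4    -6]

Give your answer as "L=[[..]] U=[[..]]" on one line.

L=[[1,0,0],[2,1,0],[-2,0,1]] U=[[1,-2,2],[0,-1,-2],[0,0,-2]]

  r1 -= 2·r0 → [0,-1,-2]
  r2 -= -2·r0 → [0,0,-2]
  r2 -= 0·r1 → [0,0,-2]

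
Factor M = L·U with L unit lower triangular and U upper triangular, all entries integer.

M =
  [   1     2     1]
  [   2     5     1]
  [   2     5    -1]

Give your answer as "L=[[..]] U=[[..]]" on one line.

L=[[1,0,0],[2,1,0],[2,1,1]] U=[[1,2,1],[0,1,-1],[0,0,-2]]

  r1 -= 2·r0 → [0,1,-1]
  r2 -= 2·r0 → [0,1,-3]
  r2 -= 1·r1 → [0,0,-2]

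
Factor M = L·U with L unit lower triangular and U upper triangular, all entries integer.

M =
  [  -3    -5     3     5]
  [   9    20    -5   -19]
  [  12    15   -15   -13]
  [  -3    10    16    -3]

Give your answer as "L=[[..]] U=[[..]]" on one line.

  R1 -= -3·R0 → [0,5,4,-4]
  R2 -= -4·R0 → [0,-5,-3,7]
  R3 -= 1·R0 → [0,15,13,-8]
  R2 -= -1·R1 → [0,0,1,3]
  R3 -= 3·R1 → [0,0,1,4]
  R3 -= 1·R2 → [0,0,0,1]

L=[[1,0,0,0],[-3,1,0,0],[-4,-1,1,0],[1,3,1,1]] U=[[-3,-5,3,5],[0,5,4,-4],[0,0,1,3],[0,0,0,1]]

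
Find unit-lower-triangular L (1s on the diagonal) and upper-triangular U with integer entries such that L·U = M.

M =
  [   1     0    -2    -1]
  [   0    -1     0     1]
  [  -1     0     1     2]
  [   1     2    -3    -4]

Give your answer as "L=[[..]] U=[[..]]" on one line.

L=[[1,0,0,0],[0,1,0,0],[-1,0,1,0],[1,-2,1,1]] U=[[1,0,-2,-1],[0,-1,0,1],[0,0,-1,1],[0,0,0,-2]]

  R1 -= 0·R0 → [0,-1,0,1]
  R2 -= -1·R0 → [0,0,-1,1]
  R3 -= 1·R0 → [0,2,-1,-3]
  R2 -= 0·R1 → [0,0,-1,1]
  R3 -= -2·R1 → [0,0,-1,-1]
  R3 -= 1·R2 → [0,0,0,-2]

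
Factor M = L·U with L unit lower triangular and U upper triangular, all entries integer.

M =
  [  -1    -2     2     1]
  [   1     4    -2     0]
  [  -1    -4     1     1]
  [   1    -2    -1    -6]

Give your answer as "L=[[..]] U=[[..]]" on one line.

L=[[1,0,0,0],[-1,1,0,0],[1,-1,1,0],[-1,-2,-1,1]] U=[[-1,-2,2,1],[0,2,0,1],[0,0,-1,1],[0,0,0,-2]]

  R1 -= -1·R0 → [0,2,0,1]
  R2 -= 1·R0 → [0,-2,-1,0]
  R3 -= -1·R0 → [0,-4,1,-5]
  R2 -= -1·R1 → [0,0,-1,1]
  R3 -= -2·R1 → [0,0,1,-3]
  R3 -= -1·R2 → [0,0,0,-2]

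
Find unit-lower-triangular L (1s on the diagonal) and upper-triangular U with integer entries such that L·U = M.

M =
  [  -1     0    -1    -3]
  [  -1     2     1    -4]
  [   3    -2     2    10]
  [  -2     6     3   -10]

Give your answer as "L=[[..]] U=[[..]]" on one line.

  r1 -= 1·r0 → [0,2,2,-1]
  r2 -= -3·r0 → [0,-2,-1,1]
  r3 -= 2·r0 → [0,6,5,-4]
  r2 -= -1·r1 → [0,0,1,0]
  r3 -= 3·r1 → [0,0,-1,-1]
  r3 -= -1·r2 → [0,0,0,-1]

L=[[1,0,0,0],[1,1,0,0],[-3,-1,1,0],[2,3,-1,1]] U=[[-1,0,-1,-3],[0,2,2,-1],[0,0,1,0],[0,0,0,-1]]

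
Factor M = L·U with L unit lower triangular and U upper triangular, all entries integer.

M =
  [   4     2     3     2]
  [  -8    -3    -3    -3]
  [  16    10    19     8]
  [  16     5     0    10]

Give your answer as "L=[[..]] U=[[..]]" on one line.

  row1 -= -2·row0 → [0,1,3,1]
  row2 -= 4·row0 → [0,2,7,0]
  row3 -= 4·row0 → [0,-3,-12,2]
  row2 -= 2·row1 → [0,0,1,-2]
  row3 -= -3·row1 → [0,0,-3,5]
  row3 -= -3·row2 → [0,0,0,-1]

L=[[1,0,0,0],[-2,1,0,0],[4,2,1,0],[4,-3,-3,1]] U=[[4,2,3,2],[0,1,3,1],[0,0,1,-2],[0,0,0,-1]]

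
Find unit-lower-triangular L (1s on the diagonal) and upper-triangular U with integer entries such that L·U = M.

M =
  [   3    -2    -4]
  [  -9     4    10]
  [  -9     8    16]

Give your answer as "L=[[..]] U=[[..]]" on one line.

  R1 -= -3·R0 → [0,-2,-2]
  R2 -= -3·R0 → [0,2,4]
  R2 -= -1·R1 → [0,0,2]

L=[[1,0,0],[-3,1,0],[-3,-1,1]] U=[[3,-2,-4],[0,-2,-2],[0,0,2]]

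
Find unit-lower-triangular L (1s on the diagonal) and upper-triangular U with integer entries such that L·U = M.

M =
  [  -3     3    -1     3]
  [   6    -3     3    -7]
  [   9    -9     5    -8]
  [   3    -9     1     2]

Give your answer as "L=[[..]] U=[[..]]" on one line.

  r1 -= -2·r0 → [0,3,1,-1]
  r2 -= -3·r0 → [0,0,2,1]
  r3 -= -1·r0 → [0,-6,0,5]
  r2 -= 0·r1 → [0,0,2,1]
  r3 -= -2·r1 → [0,0,2,3]
  r3 -= 1·r2 → [0,0,0,2]

L=[[1,0,0,0],[-2,1,0,0],[-3,0,1,0],[-1,-2,1,1]] U=[[-3,3,-1,3],[0,3,1,-1],[0,0,2,1],[0,0,0,2]]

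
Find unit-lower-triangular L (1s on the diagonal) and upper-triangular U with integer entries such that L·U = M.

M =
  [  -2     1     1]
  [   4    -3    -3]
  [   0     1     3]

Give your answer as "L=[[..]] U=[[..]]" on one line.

L=[[1,0,0],[-2,1,0],[0,-1,1]] U=[[-2,1,1],[0,-1,-1],[0,0,2]]

  R1 -= -2·R0 → [0,-1,-1]
  R2 -= 0·R0 → [0,1,3]
  R2 -= -1·R1 → [0,0,2]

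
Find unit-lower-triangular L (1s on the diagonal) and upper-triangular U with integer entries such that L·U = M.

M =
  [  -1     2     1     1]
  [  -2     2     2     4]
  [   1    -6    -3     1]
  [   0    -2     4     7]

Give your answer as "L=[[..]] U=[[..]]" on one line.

  row1 -= 2·row0 → [0,-2,0,2]
  row2 -= -1·row0 → [0,-4,-2,2]
  row3 -= 0·row0 → [0,-2,4,7]
  row2 -= 2·row1 → [0,0,-2,-2]
  row3 -= 1·row1 → [0,0,4,5]
  row3 -= -2·row2 → [0,0,0,1]

L=[[1,0,0,0],[2,1,0,0],[-1,2,1,0],[0,1,-2,1]] U=[[-1,2,1,1],[0,-2,0,2],[0,0,-2,-2],[0,0,0,1]]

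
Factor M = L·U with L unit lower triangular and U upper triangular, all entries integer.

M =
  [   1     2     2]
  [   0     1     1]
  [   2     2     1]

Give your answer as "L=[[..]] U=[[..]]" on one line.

L=[[1,0,0],[0,1,0],[2,-2,1]] U=[[1,2,2],[0,1,1],[0,0,-1]]

  r1 -= 0·r0 → [0,1,1]
  r2 -= 2·r0 → [0,-2,-3]
  r2 -= -2·r1 → [0,0,-1]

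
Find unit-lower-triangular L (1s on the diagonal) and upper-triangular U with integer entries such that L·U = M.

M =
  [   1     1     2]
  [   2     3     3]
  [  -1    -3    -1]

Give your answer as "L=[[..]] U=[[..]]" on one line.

  R1 -= 2·R0 → [0,1,-1]
  R2 -= -1·R0 → [0,-2,1]
  R2 -= -2·R1 → [0,0,-1]

L=[[1,0,0],[2,1,0],[-1,-2,1]] U=[[1,1,2],[0,1,-1],[0,0,-1]]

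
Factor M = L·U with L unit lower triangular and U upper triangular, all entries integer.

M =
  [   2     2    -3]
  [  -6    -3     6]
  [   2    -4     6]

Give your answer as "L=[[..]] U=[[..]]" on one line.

  r1 -= -3·r0 → [0,3,-3]
  r2 -= 1·r0 → [0,-6,9]
  r2 -= -2·r1 → [0,0,3]

L=[[1,0,0],[-3,1,0],[1,-2,1]] U=[[2,2,-3],[0,3,-3],[0,0,3]]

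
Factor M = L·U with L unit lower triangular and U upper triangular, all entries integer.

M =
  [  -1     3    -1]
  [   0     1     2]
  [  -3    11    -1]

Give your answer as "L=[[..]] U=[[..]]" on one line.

  r1 -= 0·r0 → [0,1,2]
  r2 -= 3·r0 → [0,2,2]
  r2 -= 2·r1 → [0,0,-2]

L=[[1,0,0],[0,1,0],[3,2,1]] U=[[-1,3,-1],[0,1,2],[0,0,-2]]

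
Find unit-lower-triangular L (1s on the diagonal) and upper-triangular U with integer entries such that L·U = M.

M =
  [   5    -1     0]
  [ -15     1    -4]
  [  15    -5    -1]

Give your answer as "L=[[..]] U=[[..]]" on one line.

L=[[1,0,0],[-3,1,0],[3,1,1]] U=[[5,-1,0],[0,-2,-4],[0,0,3]]

  row1 -= -3·row0 → [0,-2,-4]
  row2 -= 3·row0 → [0,-2,-1]
  row2 -= 1·row1 → [0,0,3]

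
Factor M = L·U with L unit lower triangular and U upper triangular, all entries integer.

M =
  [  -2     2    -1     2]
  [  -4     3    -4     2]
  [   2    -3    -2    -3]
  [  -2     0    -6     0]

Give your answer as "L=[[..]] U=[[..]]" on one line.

L=[[1,0,0,0],[2,1,0,0],[-1,1,1,0],[1,2,1,1]] U=[[-2,2,-1,2],[0,-1,-2,-2],[0,0,-1,1],[0,0,0,1]]

  r1 -= 2·r0 → [0,-1,-2,-2]
  r2 -= -1·r0 → [0,-1,-3,-1]
  r3 -= 1·r0 → [0,-2,-5,-2]
  r2 -= 1·r1 → [0,0,-1,1]
  r3 -= 2·r1 → [0,0,-1,2]
  r3 -= 1·r2 → [0,0,0,1]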